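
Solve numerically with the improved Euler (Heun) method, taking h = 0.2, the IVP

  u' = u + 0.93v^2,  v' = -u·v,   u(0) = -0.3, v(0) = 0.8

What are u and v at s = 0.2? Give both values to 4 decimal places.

Heun on (u,v): k1 = f(s_n, state_n); k2 = f(s_n + h, state_n + h·k1); state_{n+1} = state_n + (h/2)·(k1 + k2).
0.000000: (-0.300000, 0.800000)
  k1 = (0.295200, 0.240000)
  predictor → (-0.240960, 0.848000)
  k2 = (0.427807, 0.204334)
  → (-0.227699, 0.844433)
(u(0.2), v(0.2)) ≈ (-0.2277, 0.8444)

-0.2277, 0.8444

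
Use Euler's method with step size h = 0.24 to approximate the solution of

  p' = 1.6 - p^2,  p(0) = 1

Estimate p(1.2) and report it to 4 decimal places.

1.2617

Euler: p_{n+1} = p_n + h·f(x_n, p_n).
x=0.000000, p=1.000000: f=0.600000 → p ← 1.000000 + 0.24·0.600000 = 1.144000
x=0.240000, p=1.144000: f=0.291264 → p ← 1.144000 + 0.24·0.291264 = 1.213903
x=0.480000, p=1.213903: f=0.126439 → p ← 1.213903 + 0.24·0.126439 = 1.244249
x=0.720000, p=1.244249: f=0.051845 → p ← 1.244249 + 0.24·0.051845 = 1.256692
x=0.960000, p=1.256692: f=0.020726 → p ← 1.256692 + 0.24·0.020726 = 1.261666
p(1.2) ≈ 1.2617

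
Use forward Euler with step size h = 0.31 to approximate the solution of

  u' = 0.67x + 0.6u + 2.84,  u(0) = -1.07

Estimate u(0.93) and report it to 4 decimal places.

Euler: u_{n+1} = u_n + h·f(x_n, u_n).
x=0.000000, u=-1.070000: f=2.198000 → u ← -1.070000 + 0.31·2.198000 = -0.388620
x=0.310000, u=-0.388620: f=2.814528 → u ← -0.388620 + 0.31·2.814528 = 0.483884
x=0.620000, u=0.483884: f=3.545730 → u ← 0.483884 + 0.31·3.545730 = 1.583060
u(0.93) ≈ 1.5831

1.5831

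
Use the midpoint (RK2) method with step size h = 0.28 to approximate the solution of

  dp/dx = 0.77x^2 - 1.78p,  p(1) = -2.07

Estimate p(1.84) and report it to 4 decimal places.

Midpoint: k1 = f(x_n, p_n); k2 = f(x_n + h/2, p_n + (h/2)·k1); p_{n+1} = p_n + h·k2.
x=1.000000, p=-2.070000:
  k1 = f(1.000000, -2.070000) = 4.454600
  k2 = f(1.140000, -1.446356) = 3.575206
  p ← -2.070000 + 0.28·3.575206 = -1.068942
x=1.280000, p=-1.068942:
  k1 = f(1.280000, -1.068942) = 3.164285
  k2 = f(1.420000, -0.625942) = 2.666806
  p ← -1.068942 + 0.28·2.666806 = -0.322237
x=1.560000, p=-0.322237:
  k1 = f(1.560000, -0.322237) = 2.447454
  k2 = f(1.700000, 0.020407) = 2.188976
  p ← -0.322237 + 0.28·2.188976 = 0.290676
p(1.84) ≈ 0.2907

0.2907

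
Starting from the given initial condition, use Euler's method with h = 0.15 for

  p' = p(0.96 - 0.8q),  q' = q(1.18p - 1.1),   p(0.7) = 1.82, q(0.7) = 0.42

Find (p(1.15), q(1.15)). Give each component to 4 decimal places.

2.3224, 0.7025

Euler on (p,q): p_{n+1} = p_n + h·p', q_{n+1} = q_n + h·q'.
0.700000: (1.820000, 0.420000); f=(1.135680, 0.439992) → (1.990352, 0.485999)
0.850000: (1.990352, 0.485999); f=(1.136891, 0.606826) → (2.160886, 0.577023)
1.000000: (2.160886, 0.577023); f=(1.076946, 0.836593) → (2.322428, 0.702512)
(p(1.15), q(1.15)) ≈ (2.3224, 0.7025)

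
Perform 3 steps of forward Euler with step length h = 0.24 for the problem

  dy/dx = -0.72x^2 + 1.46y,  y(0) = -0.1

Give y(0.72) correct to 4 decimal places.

-0.2995

Euler: y_{n+1} = y_n + h·f(x_n, y_n).
x=0.000000, y=-0.100000: f=-0.146000 → y ← -0.100000 + 0.24·(-0.146000) = -0.135040
x=0.240000, y=-0.135040: f=-0.238630 → y ← -0.135040 + 0.24·(-0.238630) = -0.192311
x=0.480000, y=-0.192311: f=-0.446662 → y ← -0.192311 + 0.24·(-0.446662) = -0.299510
y(0.72) ≈ -0.2995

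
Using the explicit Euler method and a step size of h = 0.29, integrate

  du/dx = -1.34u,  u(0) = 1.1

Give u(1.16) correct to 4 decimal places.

0.1537

Euler: u_{n+1} = u_n + h·f(x_n, u_n).
x=0.000000, u=1.100000: f=-1.474000 → u ← 1.100000 + 0.29·(-1.474000) = 0.672540
x=0.290000, u=0.672540: f=-0.901204 → u ← 0.672540 + 0.29·(-0.901204) = 0.411191
x=0.580000, u=0.411191: f=-0.550996 → u ← 0.411191 + 0.29·(-0.550996) = 0.251402
x=0.870000, u=0.251402: f=-0.336879 → u ← 0.251402 + 0.29·(-0.336879) = 0.153707
u(1.16) ≈ 0.1537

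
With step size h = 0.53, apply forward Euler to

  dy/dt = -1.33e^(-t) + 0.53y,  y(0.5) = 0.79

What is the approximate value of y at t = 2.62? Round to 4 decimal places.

Euler: y_{n+1} = y_n + h·f(t_n, y_n).
t=0.500000, y=0.790000: f=-0.387986 → y ← 0.790000 + 0.53·(-0.387986) = 0.584368
t=1.030000, y=0.584368: f=-0.165104 → y ← 0.584368 + 0.53·(-0.165104) = 0.496862
t=1.560000, y=0.496862: f=-0.016144 → y ← 0.496862 + 0.53·(-0.016144) = 0.488306
t=2.090000, y=0.488306: f=0.094298 → y ← 0.488306 + 0.53·0.094298 = 0.538284
y(2.62) ≈ 0.5383

0.5383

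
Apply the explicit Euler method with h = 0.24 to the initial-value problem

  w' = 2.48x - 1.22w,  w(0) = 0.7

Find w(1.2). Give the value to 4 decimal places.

1.1917

Euler: w_{n+1} = w_n + h·f(x_n, w_n).
x=0.000000, w=0.700000: f=-0.854000 → w ← 0.700000 + 0.24·(-0.854000) = 0.495040
x=0.240000, w=0.495040: f=-0.008749 → w ← 0.495040 + 0.24·(-0.008749) = 0.492940
x=0.480000, w=0.492940: f=0.589013 → w ← 0.492940 + 0.24·0.589013 = 0.634303
x=0.720000, w=0.634303: f=1.011750 → w ← 0.634303 + 0.24·1.011750 = 0.877123
x=0.960000, w=0.877123: f=1.310710 → w ← 0.877123 + 0.24·1.310710 = 1.191694
w(1.2) ≈ 1.1917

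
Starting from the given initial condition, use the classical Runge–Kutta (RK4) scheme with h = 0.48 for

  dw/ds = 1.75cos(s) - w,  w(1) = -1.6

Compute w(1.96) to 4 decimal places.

-0.5990

RK4: k1 = f(s_n, w_n); k2 = f(s_n + h/2, w_n + (h/2)·k1); k3 = f(s_n + h/2, w_n + (h/2)·k2); k4 = f(s_n + h, w_n + h·k3); w_{n+1} = w_n + (h/6)·(k1 + 2k2 + 2k3 + k4).
s=1.000000, w=-1.600000:
  k1 = f(1.000000, -1.600000) = 2.545529
  k2 = f(1.240000, -0.989073) = 1.557467
  k3 = f(1.240000, -1.226208) = 1.794602
  k4 = f(1.480000, -0.738591) = 0.897267
  w ← -1.600000 + (0.48/6)·(k1 + 2k2 + 2k3 + k4) = -0.788245
s=1.480000, w=-0.788245:
  k1 = f(1.480000, -0.788245) = 0.946921
  k2 = f(1.720000, -0.560984) = 0.300846
  k3 = f(1.720000, -0.716042) = 0.455904
  k4 = f(1.960000, -0.569412) = -0.094629
  w ← -0.788245 + (0.48/6)·(k1 + 2k2 + 2k3 + k4) = -0.598982
w(1.96) ≈ -0.5990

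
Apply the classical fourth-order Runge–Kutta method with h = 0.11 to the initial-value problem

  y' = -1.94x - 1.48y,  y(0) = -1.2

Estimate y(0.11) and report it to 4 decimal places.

RK4: k1 = f(x_n, y_n); k2 = f(x_n + h/2, y_n + (h/2)·k1); k3 = f(x_n + h/2, y_n + (h/2)·k2); k4 = f(x_n + h, y_n + h·k3); y_{n+1} = y_n + (h/6)·(k1 + 2k2 + 2k3 + k4).
x=0.000000, y=-1.200000:
  k1 = f(0.000000, -1.200000) = 1.776000
  k2 = f(0.055000, -1.102320) = 1.524734
  k3 = f(0.055000, -1.116140) = 1.545187
  k4 = f(0.110000, -1.030029) = 1.311044
  y ← -1.200000 + (0.11/6)·(k1 + 2k2 + 2k3 + k4) = -1.030840
y(0.11) ≈ -1.0308

-1.0308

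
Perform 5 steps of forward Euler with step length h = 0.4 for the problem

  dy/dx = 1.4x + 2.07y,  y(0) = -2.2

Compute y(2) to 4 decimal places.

Euler: y_{n+1} = y_n + h·f(x_n, y_n).
x=0.000000, y=-2.200000: f=-4.554000 → y ← -2.200000 + 0.4·(-4.554000) = -4.021600
x=0.400000, y=-4.021600: f=-7.764712 → y ← -4.021600 + 0.4·(-7.764712) = -7.127485
x=0.800000, y=-7.127485: f=-13.633894 → y ← -7.127485 + 0.4·(-13.633894) = -12.581042
x=1.200000, y=-12.581042: f=-24.362757 → y ← -12.581042 + 0.4·(-24.362757) = -22.326145
x=1.600000, y=-22.326145: f=-43.975120 → y ← -22.326145 + 0.4·(-43.975120) = -39.916193
y(2) ≈ -39.9162

-39.9162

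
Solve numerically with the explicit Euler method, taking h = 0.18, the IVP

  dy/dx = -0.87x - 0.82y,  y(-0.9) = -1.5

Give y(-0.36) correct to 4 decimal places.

-0.6459

Euler: y_{n+1} = y_n + h·f(x_n, y_n).
x=-0.900000, y=-1.500000: f=2.013000 → y ← -1.500000 + 0.18·2.013000 = -1.137660
x=-0.720000, y=-1.137660: f=1.559281 → y ← -1.137660 + 0.18·1.559281 = -0.856989
x=-0.540000, y=-0.856989: f=1.172531 → y ← -0.856989 + 0.18·1.172531 = -0.645934
y(-0.36) ≈ -0.6459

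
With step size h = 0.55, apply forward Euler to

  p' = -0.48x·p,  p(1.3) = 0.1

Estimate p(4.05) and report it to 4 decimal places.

Euler: p_{n+1} = p_n + h·f(x_n, p_n).
x=1.300000, p=0.100000: f=-0.062400 → p ← 0.100000 + 0.55·(-0.062400) = 0.065680
x=1.850000, p=0.065680: f=-0.058324 → p ← 0.065680 + 0.55·(-0.058324) = 0.033602
x=2.400000, p=0.033602: f=-0.038709 → p ← 0.033602 + 0.55·(-0.038709) = 0.012312
x=2.950000, p=0.012312: f=-0.017433 → p ← 0.012312 + 0.55·(-0.017433) = 0.002723
x=3.500000, p=0.002723: f=-0.004575 → p ← 0.002723 + 0.55·(-0.004575) = 0.000207
p(4.05) ≈ 0.0002

0.0002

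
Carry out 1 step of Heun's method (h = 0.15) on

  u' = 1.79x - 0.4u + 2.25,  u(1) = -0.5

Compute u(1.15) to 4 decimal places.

0.1371

Heun: k1 = f(x_n, u_n); k2 = f(x_n + h, u_n + h·k1); u_{n+1} = u_n + (h/2)·(k1 + k2).
x=1.000000, u=-0.500000:
  k1 = f(1.000000, -0.500000) = 4.240000
  k2 = f(1.150000, 0.136000) = 4.254100
  u ← -0.500000 + (0.15/2)·(4.240000 + 4.254100) = 0.137057
u(1.15) ≈ 0.1371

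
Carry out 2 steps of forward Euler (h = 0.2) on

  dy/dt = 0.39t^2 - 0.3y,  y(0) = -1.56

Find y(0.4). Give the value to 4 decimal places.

Euler: y_{n+1} = y_n + h·f(t_n, y_n).
t=0.000000, y=-1.560000: f=0.468000 → y ← -1.560000 + 0.2·0.468000 = -1.466400
t=0.200000, y=-1.466400: f=0.455520 → y ← -1.466400 + 0.2·0.455520 = -1.375296
y(0.4) ≈ -1.3753

-1.3753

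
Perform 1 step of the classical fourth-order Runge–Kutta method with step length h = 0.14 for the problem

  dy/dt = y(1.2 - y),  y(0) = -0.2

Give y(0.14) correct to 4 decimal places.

-0.2440

RK4: k1 = f(t_n, y_n); k2 = f(t_n + h/2, y_n + (h/2)·k1); k3 = f(t_n + h/2, y_n + (h/2)·k2); k4 = f(t_n + h, y_n + h·k3); y_{n+1} = y_n + (h/6)·(k1 + 2k2 + 2k3 + k4).
t=0.000000, y=-0.200000:
  k1 = f(0.000000, -0.200000) = -0.280000
  k2 = f(0.070000, -0.219600) = -0.311744
  k3 = f(0.070000, -0.221822) = -0.315392
  k4 = f(0.140000, -0.244155) = -0.352597
  y ← -0.200000 + (0.14/6)·(k1 + 2k2 + 2k3 + k4) = -0.244027
y(0.14) ≈ -0.2440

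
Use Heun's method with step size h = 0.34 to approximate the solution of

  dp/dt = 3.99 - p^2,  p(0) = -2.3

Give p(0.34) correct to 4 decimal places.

-3.1209

Heun: k1 = f(t_n, p_n); k2 = f(t_n + h, p_n + h·k1); p_{n+1} = p_n + (h/2)·(k1 + k2).
t=0.000000, p=-2.300000:
  k1 = f(0.000000, -2.300000) = -1.300000
  k2 = f(0.340000, -2.742000) = -3.528564
  p ← -2.300000 + (0.34/2)·(-1.300000 + (-3.528564)) = -3.120856
p(0.34) ≈ -3.1209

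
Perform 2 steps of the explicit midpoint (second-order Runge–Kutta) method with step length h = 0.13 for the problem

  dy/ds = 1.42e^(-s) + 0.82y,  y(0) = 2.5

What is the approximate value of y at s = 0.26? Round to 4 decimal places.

Midpoint: k1 = f(s_n, y_n); k2 = f(s_n + h/2, y_n + (h/2)·k1); y_{n+1} = y_n + h·k2.
s=0.000000, y=2.500000:
  k1 = f(0.000000, 2.500000) = 3.470000
  k2 = f(0.065000, 2.725550) = 3.565587
  y ← 2.500000 + 0.13·3.565587 = 2.963526
s=0.130000, y=2.963526:
  k1 = f(0.130000, 2.963526) = 3.676987
  k2 = f(0.195000, 3.202530) = 3.794500
  y ← 2.963526 + 0.13·3.794500 = 3.456811
y(0.26) ≈ 3.4568

3.4568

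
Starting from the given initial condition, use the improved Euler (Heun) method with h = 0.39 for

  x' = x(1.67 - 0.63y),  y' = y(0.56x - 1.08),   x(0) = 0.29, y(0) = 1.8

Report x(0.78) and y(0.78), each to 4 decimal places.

0.5635, 0.9323

Heun on (x,y): k1 = f(t_n, state_n); k2 = f(t_n + h, state_n + h·k1); state_{n+1} = state_n + (h/2)·(k1 + k2).
0.000000: (0.290000, 1.800000)
  k1 = (0.155440, -1.651680)
  predictor → (0.350622, 1.155845)
  k2 = (0.330222, -1.021364)
  → (0.384704, 1.278756)
0.390000: (0.384704, 1.278756)
  k1 = (0.332532, -1.105569)
  predictor → (0.514391, 0.847584)
  k2 = (0.584360, -0.671237)
  → (0.563498, 0.932279)
(x(0.78), y(0.78)) ≈ (0.5635, 0.9323)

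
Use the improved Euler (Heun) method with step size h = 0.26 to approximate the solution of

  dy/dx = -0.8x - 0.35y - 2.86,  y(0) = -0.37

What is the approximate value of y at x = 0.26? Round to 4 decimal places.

Heun: k1 = f(x_n, y_n); k2 = f(x_n + h, y_n + h·k1); y_{n+1} = y_n + (h/2)·(k1 + k2).
x=0.000000, y=-0.370000:
  k1 = f(0.000000, -0.370000) = -2.730500
  k2 = f(0.260000, -1.079930) = -2.690024
  y ← -0.370000 + (0.26/2)·(-2.730500 + (-2.690024)) = -1.074668
y(0.26) ≈ -1.0747

-1.0747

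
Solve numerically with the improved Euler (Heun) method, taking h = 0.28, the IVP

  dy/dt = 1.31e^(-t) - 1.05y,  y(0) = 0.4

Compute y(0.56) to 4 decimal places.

Heun: k1 = f(t_n, y_n); k2 = f(t_n + h, y_n + h·k1); y_{n+1} = y_n + (h/2)·(k1 + k2).
t=0.000000, y=0.400000:
  k1 = f(0.000000, 0.400000) = 0.890000
  k2 = f(0.280000, 0.649200) = 0.308417
  y ← 0.400000 + (0.28/2)·(0.890000 + 0.308417) = 0.567778
t=0.280000, y=0.567778:
  k1 = f(0.280000, 0.567778) = 0.393909
  k2 = f(0.560000, 0.678073) = 0.036307
  y ← 0.567778 + (0.28/2)·(0.393909 + 0.036307) = 0.628009
y(0.56) ≈ 0.6280

0.6280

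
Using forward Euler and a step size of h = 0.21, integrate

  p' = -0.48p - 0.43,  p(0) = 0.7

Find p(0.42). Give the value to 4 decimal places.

Euler: p_{n+1} = p_n + h·f(s_n, p_n).
s=0.000000, p=0.700000: f=-0.766000 → p ← 0.700000 + 0.21·(-0.766000) = 0.539140
s=0.210000, p=0.539140: f=-0.688787 → p ← 0.539140 + 0.21·(-0.688787) = 0.394495
p(0.42) ≈ 0.3945

0.3945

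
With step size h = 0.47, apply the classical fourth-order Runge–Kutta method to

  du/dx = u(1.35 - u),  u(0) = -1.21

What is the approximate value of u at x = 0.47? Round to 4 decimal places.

RK4: k1 = f(x_n, u_n); k2 = f(x_n + h/2, u_n + (h/2)·k1); k3 = f(x_n + h/2, u_n + (h/2)·k2); k4 = f(x_n + h, u_n + h·k3); u_{n+1} = u_n + (h/6)·(k1 + 2k2 + 2k3 + k4).
x=0.000000, u=-1.210000:
  k1 = f(0.000000, -1.210000) = -3.097600
  k2 = f(0.235000, -1.937936) = -6.371810
  k3 = f(0.235000, -2.707375) = -10.984837
  k4 = f(0.470000, -6.372874) = -49.216896
  u ← -1.210000 + (0.47/6)·(k1 + 2k2 + 2k3 + k4) = -8.027177
u(0.47) ≈ -8.0272

-8.0272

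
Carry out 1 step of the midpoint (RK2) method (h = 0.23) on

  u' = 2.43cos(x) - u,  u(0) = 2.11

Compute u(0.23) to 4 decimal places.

Midpoint: k1 = f(x_n, u_n); k2 = f(x_n + h/2, u_n + (h/2)·k1); u_{n+1} = u_n + h·k2.
x=0.000000, u=2.110000:
  k1 = f(0.000000, 2.110000) = 0.320000
  k2 = f(0.115000, 2.146800) = 0.267149
  u ← 2.110000 + 0.23·0.267149 = 2.171444
u(0.23) ≈ 2.1714

2.1714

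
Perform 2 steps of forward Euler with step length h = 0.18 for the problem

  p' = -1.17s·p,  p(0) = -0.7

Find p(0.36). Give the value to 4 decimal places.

-0.6735

Euler: p_{n+1} = p_n + h·f(s_n, p_n).
s=0.000000, p=-0.700000: f=0.000000 → p ← -0.700000 + 0.18·0.000000 = -0.700000
s=0.180000, p=-0.700000: f=0.147420 → p ← -0.700000 + 0.18·0.147420 = -0.673464
p(0.36) ≈ -0.6735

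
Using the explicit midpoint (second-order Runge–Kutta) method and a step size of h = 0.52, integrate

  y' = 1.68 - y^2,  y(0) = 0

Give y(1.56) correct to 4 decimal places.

Midpoint: k1 = f(x_n, y_n); k2 = f(x_n + h/2, y_n + (h/2)·k1); y_{n+1} = y_n + h·k2.
x=0.000000, y=0.000000:
  k1 = f(0.000000, 0.000000) = 1.680000
  k2 = f(0.260000, 0.436800) = 1.489206
  y ← 0.000000 + 0.52·1.489206 = 0.774387
x=0.520000, y=0.774387:
  k1 = f(0.520000, 0.774387) = 1.080325
  k2 = f(0.780000, 1.055271) = 0.566402
  y ← 0.774387 + 0.52·0.566402 = 1.068916
x=1.040000, y=1.068916:
  k1 = f(1.040000, 1.068916) = 0.537418
  k2 = f(1.300000, 1.208645) = 0.219178
  y ← 1.068916 + 0.52·0.219178 = 1.182888
y(1.56) ≈ 1.1829

1.1829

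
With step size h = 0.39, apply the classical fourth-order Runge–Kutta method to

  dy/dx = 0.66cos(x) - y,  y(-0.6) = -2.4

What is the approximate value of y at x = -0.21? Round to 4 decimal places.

RK4: k1 = f(x_n, y_n); k2 = f(x_n + h/2, y_n + (h/2)·k1); k3 = f(x_n + h/2, y_n + (h/2)·k2); k4 = f(x_n + h, y_n + h·k3); y_{n+1} = y_n + (h/6)·(k1 + 2k2 + 2k3 + k4).
x=-0.600000, y=-2.400000:
  k1 = f(-0.600000, -2.400000) = 2.944722
  k2 = f(-0.405000, -1.825779) = 2.432387
  k3 = f(-0.405000, -1.925685) = 2.532292
  k4 = f(-0.210000, -1.412406) = 2.057906
  y ← -2.400000 + (0.39/6)·(k1 + 2k2 + 2k3 + k4) = -1.429421
y(-0.21) ≈ -1.4294

-1.4294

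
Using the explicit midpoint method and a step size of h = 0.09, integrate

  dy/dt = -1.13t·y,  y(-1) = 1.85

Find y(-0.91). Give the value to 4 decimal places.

Midpoint: k1 = f(t_n, y_n); k2 = f(t_n + h/2, y_n + (h/2)·k1); y_{n+1} = y_n + h·k2.
t=-1.000000, y=1.850000:
  k1 = f(-1.000000, 1.850000) = 2.090500
  k2 = f(-0.955000, 1.944073) = 2.097946
  y ← 1.850000 + 0.09·2.097946 = 2.038815
y(-0.91) ≈ 2.0388

2.0388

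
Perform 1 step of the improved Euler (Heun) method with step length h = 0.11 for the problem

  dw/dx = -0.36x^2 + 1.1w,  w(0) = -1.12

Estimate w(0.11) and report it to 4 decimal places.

Heun: k1 = f(x_n, w_n); k2 = f(x_n + h, w_n + h·k1); w_{n+1} = w_n + (h/2)·(k1 + k2).
x=0.000000, w=-1.120000:
  k1 = f(0.000000, -1.120000) = -1.232000
  k2 = f(0.110000, -1.255520) = -1.385428
  w ← -1.120000 + (0.11/2)·(-1.232000 + (-1.385428)) = -1.263959
w(0.11) ≈ -1.2640

-1.2640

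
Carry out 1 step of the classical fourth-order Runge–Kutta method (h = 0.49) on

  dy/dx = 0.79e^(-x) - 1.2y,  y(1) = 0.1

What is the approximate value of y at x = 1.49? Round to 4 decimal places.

0.1385

RK4: k1 = f(x_n, y_n); k2 = f(x_n + h/2, y_n + (h/2)·k1); k3 = f(x_n + h/2, y_n + (h/2)·k2); k4 = f(x_n + h, y_n + h·k3); y_{n+1} = y_n + (h/6)·(k1 + 2k2 + 2k3 + k4).
x=1.000000, y=0.100000:
  k1 = f(1.000000, 0.100000) = 0.170625
  k2 = f(1.245000, 0.141803) = 0.057310
  k3 = f(1.245000, 0.114041) = 0.090624
  k4 = f(1.490000, 0.144406) = 0.004757
  y ← 0.100000 + (0.49/6)·(k1 + 2k2 + 2k3 + k4) = 0.138485
y(1.49) ≈ 0.1385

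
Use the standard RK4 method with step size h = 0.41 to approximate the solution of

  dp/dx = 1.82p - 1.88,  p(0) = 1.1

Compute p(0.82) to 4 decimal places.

RK4: k1 = f(x_n, p_n); k2 = f(x_n + h/2, p_n + (h/2)·k1); k3 = f(x_n + h/2, p_n + (h/2)·k2); k4 = f(x_n + h, p_n + h·k3); p_{n+1} = p_n + (h/6)·(k1 + 2k2 + 2k3 + k4).
x=0.000000, p=1.100000:
  k1 = f(0.000000, 1.100000) = 0.122000
  k2 = f(0.205000, 1.125010) = 0.167518
  k3 = f(0.205000, 1.134341) = 0.184501
  k4 = f(0.410000, 1.175645) = 0.259675
  p ← 1.100000 + (0.41/6)·(k1 + 2k2 + 2k3 + k4) = 1.174190
x=0.410000, p=1.174190:
  k1 = f(0.410000, 1.174190) = 0.257027
  k2 = f(0.615000, 1.226881) = 0.352923
  k3 = f(0.615000, 1.246540) = 0.388702
  k4 = f(0.820000, 1.333558) = 0.547076
  p ← 1.174190 + (0.41/6)·(k1 + 2k2 + 2k3 + k4) = 1.330493
p(0.82) ≈ 1.3305

1.3305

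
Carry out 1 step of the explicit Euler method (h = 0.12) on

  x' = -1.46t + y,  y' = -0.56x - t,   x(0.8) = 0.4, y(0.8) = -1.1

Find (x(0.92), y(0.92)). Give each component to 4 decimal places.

0.1278, -1.2229

Euler on (x,y): x_{n+1} = x_n + h·x', y_{n+1} = y_n + h·y'.
0.800000: (0.400000, -1.100000); f=(-2.268000, -1.024000) → (0.127840, -1.222880)
(x(0.92), y(0.92)) ≈ (0.1278, -1.2229)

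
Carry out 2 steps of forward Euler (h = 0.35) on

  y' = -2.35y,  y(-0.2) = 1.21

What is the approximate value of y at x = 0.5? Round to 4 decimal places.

0.0381

Euler: y_{n+1} = y_n + h·f(x_n, y_n).
x=-0.200000, y=1.210000: f=-2.843500 → y ← 1.210000 + 0.35·(-2.843500) = 0.214775
x=0.150000, y=0.214775: f=-0.504721 → y ← 0.214775 + 0.35·(-0.504721) = 0.038123
y(0.5) ≈ 0.0381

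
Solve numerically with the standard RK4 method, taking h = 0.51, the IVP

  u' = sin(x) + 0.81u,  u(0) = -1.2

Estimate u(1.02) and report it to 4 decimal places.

RK4: k1 = f(x_n, u_n); k2 = f(x_n + h/2, u_n + (h/2)·k1); k3 = f(x_n + h/2, u_n + (h/2)·k2); k4 = f(x_n + h, u_n + h·k3); u_{n+1} = u_n + (h/6)·(k1 + 2k2 + 2k3 + k4).
x=0.000000, u=-1.200000:
  k1 = f(0.000000, -1.200000) = -0.972000
  k2 = f(0.255000, -1.447860) = -0.920521
  k3 = f(0.255000, -1.434733) = -0.909888
  k4 = f(0.510000, -1.664043) = -0.859698
  u ← -1.200000 + (0.51/6)·(k1 + 2k2 + 2k3 + k4) = -1.666864
x=0.510000, u=-1.666864:
  k1 = f(0.510000, -1.666864) = -0.861983
  k2 = f(0.765000, -1.886669) = -0.835665
  k3 = f(0.765000, -1.879959) = -0.830229
  k4 = f(1.020000, -2.090281) = -0.841020
  u ← -1.666864 + (0.51/6)·(k1 + 2k2 + 2k3 + k4) = -2.094821
u(1.02) ≈ -2.0948

-2.0948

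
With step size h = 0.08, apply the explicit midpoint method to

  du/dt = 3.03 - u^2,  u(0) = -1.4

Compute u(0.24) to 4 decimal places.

Midpoint: k1 = f(t_n, u_n); k2 = f(t_n + h/2, u_n + (h/2)·k1); u_{n+1} = u_n + h·k2.
t=0.000000, u=-1.400000:
  k1 = f(0.000000, -1.400000) = 1.070000
  k2 = f(0.040000, -1.357200) = 1.188008
  u ← -1.400000 + 0.08·1.188008 = -1.304959
t=0.080000, u=-1.304959:
  k1 = f(0.080000, -1.304959) = 1.327081
  k2 = f(0.120000, -1.251876) = 1.462806
  u ← -1.304959 + 0.08·1.462806 = -1.187935
t=0.160000, u=-1.187935:
  k1 = f(0.160000, -1.187935) = 1.618811
  k2 = f(0.200000, -1.123182) = 1.768461
  u ← -1.187935 + 0.08·1.768461 = -1.046458
u(0.24) ≈ -1.0465

-1.0465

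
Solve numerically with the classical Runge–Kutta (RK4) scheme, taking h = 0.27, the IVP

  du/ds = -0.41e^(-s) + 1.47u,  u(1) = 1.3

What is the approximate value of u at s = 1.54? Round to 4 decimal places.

2.7755

RK4: k1 = f(s_n, u_n); k2 = f(s_n + h/2, u_n + (h/2)·k1); k3 = f(s_n + h/2, u_n + (h/2)·k2); k4 = f(s_n + h, u_n + h·k3); u_{n+1} = u_n + (h/6)·(k1 + 2k2 + 2k3 + k4).
s=1.000000, u=1.300000:
  k1 = f(1.000000, 1.300000) = 1.760169
  k2 = f(1.135000, 1.537623) = 2.128523
  k3 = f(1.135000, 1.587351) = 2.201622
  k4 = f(1.270000, 1.894438) = 2.669683
  u ← 1.300000 + (0.27/6)·(k1 + 2k2 + 2k3 + k4) = 1.889056
s=1.270000, u=1.889056:
  k1 = f(1.270000, 1.889056) = 2.661772
  k2 = f(1.405000, 2.248396) = 3.204541
  k3 = f(1.405000, 2.321669) = 3.312254
  k4 = f(1.540000, 2.783365) = 4.003650
  u ← 1.889056 + (0.27/6)·(k1 + 2k2 + 2k3 + k4) = 2.775512
u(1.54) ≈ 2.7755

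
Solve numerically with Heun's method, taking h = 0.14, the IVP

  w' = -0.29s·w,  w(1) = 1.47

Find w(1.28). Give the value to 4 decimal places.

1.3401

Heun: k1 = f(s_n, w_n); k2 = f(s_n + h, w_n + h·k1); w_{n+1} = w_n + (h/2)·(k1 + k2).
s=1.000000, w=1.470000:
  k1 = f(1.000000, 1.470000) = -0.426300
  k2 = f(1.140000, 1.410318) = -0.466251
  w ← 1.470000 + (0.14/2)·(-0.426300 + (-0.466251)) = 1.407521
s=1.140000, w=1.407521:
  k1 = f(1.140000, 1.407521) = -0.465327
  k2 = f(1.280000, 1.342376) = -0.498290
  w ← 1.407521 + (0.14/2)·(-0.465327 + (-0.498290)) = 1.340068
w(1.28) ≈ 1.3401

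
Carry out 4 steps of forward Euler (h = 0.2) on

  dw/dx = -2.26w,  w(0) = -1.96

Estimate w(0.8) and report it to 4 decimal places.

Euler: w_{n+1} = w_n + h·f(x_n, w_n).
x=0.000000, w=-1.960000: f=4.429600 → w ← -1.960000 + 0.2·4.429600 = -1.074080
x=0.200000, w=-1.074080: f=2.427421 → w ← -1.074080 + 0.2·2.427421 = -0.588596
x=0.400000, w=-0.588596: f=1.330227 → w ← -0.588596 + 0.2·1.330227 = -0.322551
x=0.600000, w=-0.322551: f=0.728964 → w ← -0.322551 + 0.2·0.728964 = -0.176758
w(0.8) ≈ -0.1768

-0.1768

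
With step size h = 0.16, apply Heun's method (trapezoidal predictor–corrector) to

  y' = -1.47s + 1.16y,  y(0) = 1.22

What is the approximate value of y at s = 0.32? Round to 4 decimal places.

Heun: k1 = f(s_n, y_n); k2 = f(s_n + h, y_n + h·k1); y_{n+1} = y_n + (h/2)·(k1 + k2).
s=0.000000, y=1.220000:
  k1 = f(0.000000, 1.220000) = 1.415200
  k2 = f(0.160000, 1.446432) = 1.442661
  y ← 1.220000 + (0.16/2)·(1.415200 + 1.442661) = 1.448629
s=0.160000, y=1.448629:
  k1 = f(0.160000, 1.448629) = 1.445210
  k2 = f(0.320000, 1.679862) = 1.478240
  y ← 1.448629 + (0.16/2)·(1.445210 + 1.478240) = 1.682505
y(0.32) ≈ 1.6825

1.6825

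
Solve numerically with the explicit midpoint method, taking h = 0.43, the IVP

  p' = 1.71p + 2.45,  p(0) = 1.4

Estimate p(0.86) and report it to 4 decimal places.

9.9622

Midpoint: k1 = f(s_n, p_n); k2 = f(s_n + h/2, p_n + (h/2)·k1); p_{n+1} = p_n + h·k2.
s=0.000000, p=1.400000:
  k1 = f(0.000000, 1.400000) = 4.844000
  k2 = f(0.215000, 2.441460) = 6.624897
  p ← 1.400000 + 0.43·6.624897 = 4.248706
s=0.430000, p=4.248706:
  k1 = f(0.430000, 4.248706) = 9.715286
  k2 = f(0.645000, 6.337492) = 13.287112
  p ← 4.248706 + 0.43·13.287112 = 9.962164
p(0.86) ≈ 9.9622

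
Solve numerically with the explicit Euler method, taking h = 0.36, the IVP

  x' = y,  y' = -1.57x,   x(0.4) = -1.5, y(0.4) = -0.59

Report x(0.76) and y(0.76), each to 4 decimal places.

-1.7124, 0.2578

Euler on (x,y): x_{n+1} = x_n + h·x', y_{n+1} = y_n + h·y'.
0.400000: (-1.500000, -0.590000); f=(-0.590000, 2.355000) → (-1.712400, 0.257800)
(x(0.76), y(0.76)) ≈ (-1.7124, 0.2578)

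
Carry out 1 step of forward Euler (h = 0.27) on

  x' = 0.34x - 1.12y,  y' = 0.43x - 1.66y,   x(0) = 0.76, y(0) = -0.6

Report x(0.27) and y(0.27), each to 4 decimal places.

Euler on (x,y): x_{n+1} = x_n + h·x', y_{n+1} = y_n + h·y'.
0.000000: (0.760000, -0.600000); f=(0.930400, 1.322800) → (1.011208, -0.242844)
(x(0.27), y(0.27)) ≈ (1.0112, -0.2428)

1.0112, -0.2428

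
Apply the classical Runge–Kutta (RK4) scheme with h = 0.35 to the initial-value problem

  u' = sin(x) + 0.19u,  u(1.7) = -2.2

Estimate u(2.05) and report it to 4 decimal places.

RK4: k1 = f(x_n, u_n); k2 = f(x_n + h/2, u_n + (h/2)·k1); k3 = f(x_n + h/2, u_n + (h/2)·k2); k4 = f(x_n + h, u_n + h·k3); u_{n+1} = u_n + (h/6)·(k1 + 2k2 + 2k3 + k4).
x=1.700000, u=-2.200000:
  k1 = f(1.700000, -2.200000) = 0.573665
  k2 = f(1.875000, -2.099609) = 0.555160
  k3 = f(1.875000, -2.102847) = 0.554545
  k4 = f(2.050000, -2.005909) = 0.506240
  u ← -2.200000 + (0.35/6)·(k1 + 2k2 + 2k3 + k4) = -2.007540
u(2.05) ≈ -2.0075

-2.0075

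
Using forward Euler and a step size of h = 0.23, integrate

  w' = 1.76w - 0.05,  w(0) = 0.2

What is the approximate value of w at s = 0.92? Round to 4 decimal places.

0.6967

Euler: w_{n+1} = w_n + h·f(s_n, w_n).
s=0.000000, w=0.200000: f=0.302000 → w ← 0.200000 + 0.23·0.302000 = 0.269460
s=0.230000, w=0.269460: f=0.424250 → w ← 0.269460 + 0.23·0.424250 = 0.367037
s=0.460000, w=0.367037: f=0.595986 → w ← 0.367037 + 0.23·0.595986 = 0.504114
s=0.690000, w=0.504114: f=0.837241 → w ← 0.504114 + 0.23·0.837241 = 0.696680
w(0.92) ≈ 0.6967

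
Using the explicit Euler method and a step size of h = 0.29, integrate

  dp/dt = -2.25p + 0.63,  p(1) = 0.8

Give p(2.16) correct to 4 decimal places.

0.2876

Euler: p_{n+1} = p_n + h·f(t_n, p_n).
t=1.000000, p=0.800000: f=-1.170000 → p ← 0.800000 + 0.29·(-1.170000) = 0.460700
t=1.290000, p=0.460700: f=-0.406575 → p ← 0.460700 + 0.29·(-0.406575) = 0.342793
t=1.580000, p=0.342793: f=-0.141285 → p ← 0.342793 + 0.29·(-0.141285) = 0.301821
t=1.870000, p=0.301821: f=-0.049096 → p ← 0.301821 + 0.29·(-0.049096) = 0.287583
p(2.16) ≈ 0.2876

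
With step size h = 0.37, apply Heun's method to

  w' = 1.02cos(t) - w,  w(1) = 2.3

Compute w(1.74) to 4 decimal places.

Heun: k1 = f(t_n, w_n); k2 = f(t_n + h, w_n + h·k1); w_{n+1} = w_n + (h/2)·(k1 + k2).
t=1.000000, w=2.300000:
  k1 = f(1.000000, 2.300000) = -1.748892
  k2 = f(1.370000, 1.652910) = -1.449471
  w ← 2.300000 + (0.37/2)·(-1.748892 + (-1.449471)) = 1.708303
t=1.370000, w=1.708303:
  k1 = f(1.370000, 1.708303) = -1.504864
  k2 = f(1.740000, 1.151503) = -1.323269
  w ← 1.708303 + (0.37/2)·(-1.504864 + (-1.323269)) = 1.185098
w(1.74) ≈ 1.1851

1.1851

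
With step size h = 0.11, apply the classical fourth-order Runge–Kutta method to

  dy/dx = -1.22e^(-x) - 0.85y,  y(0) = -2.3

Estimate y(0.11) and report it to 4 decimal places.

-2.2159

RK4: k1 = f(x_n, y_n); k2 = f(x_n + h/2, y_n + (h/2)·k1); k3 = f(x_n + h/2, y_n + (h/2)·k2); k4 = f(x_n + h, y_n + h·k3); y_{n+1} = y_n + (h/6)·(k1 + 2k2 + 2k3 + k4).
x=0.000000, y=-2.300000:
  k1 = f(0.000000, -2.300000) = 0.735000
  k2 = f(0.055000, -2.259575) = 0.765927
  k3 = f(0.055000, -2.257874) = 0.764481
  k4 = f(0.110000, -2.215907) = 0.790603
  y ← -2.300000 + (0.11/6)·(k1 + 2k2 + 2k3 + k4) = -2.215916
y(0.11) ≈ -2.2159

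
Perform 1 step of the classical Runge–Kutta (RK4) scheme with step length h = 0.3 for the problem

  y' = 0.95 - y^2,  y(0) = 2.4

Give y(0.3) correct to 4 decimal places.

RK4: k1 = f(t_n, y_n); k2 = f(t_n + h/2, y_n + (h/2)·k1); k3 = f(t_n + h/2, y_n + (h/2)·k2); k4 = f(t_n + h, y_n + h·k3); y_{n+1} = y_n + (h/6)·(k1 + 2k2 + 2k3 + k4).
t=0.000000, y=2.400000:
  k1 = f(0.000000, 2.400000) = -4.810000
  k2 = f(0.150000, 1.678500) = -1.867362
  k3 = f(0.150000, 2.119896) = -3.543958
  k4 = f(0.300000, 1.336813) = -0.837068
  y ← 2.400000 + (0.3/6)·(k1 + 2k2 + 2k3 + k4) = 1.576515
y(0.3) ≈ 1.5765

1.5765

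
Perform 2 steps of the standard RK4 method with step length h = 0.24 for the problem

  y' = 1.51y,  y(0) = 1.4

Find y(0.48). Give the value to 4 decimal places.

RK4: k1 = f(s_n, y_n); k2 = f(s_n + h/2, y_n + (h/2)·k1); k3 = f(s_n + h/2, y_n + (h/2)·k2); k4 = f(s_n + h, y_n + h·k3); y_{n+1} = y_n + (h/6)·(k1 + 2k2 + 2k3 + k4).
s=0.000000, y=1.400000:
  k1 = f(0.000000, 1.400000) = 2.114000
  k2 = f(0.120000, 1.653680) = 2.497057
  k3 = f(0.120000, 1.699647) = 2.566467
  k4 = f(0.240000, 2.015952) = 3.044088
  y ← 1.400000 + (0.24/6)·(k1 + 2k2 + 2k3 + k4) = 2.011405
s=0.240000, y=2.011405:
  k1 = f(0.240000, 2.011405) = 3.037222
  k2 = f(0.360000, 2.375872) = 3.587567
  k3 = f(0.360000, 2.441913) = 3.687289
  k4 = f(0.480000, 2.896355) = 4.373496
  y ← 2.011405 + (0.24/6)·(k1 + 2k2 + 2k3 + k4) = 2.889823
y(0.48) ≈ 2.8898

2.8898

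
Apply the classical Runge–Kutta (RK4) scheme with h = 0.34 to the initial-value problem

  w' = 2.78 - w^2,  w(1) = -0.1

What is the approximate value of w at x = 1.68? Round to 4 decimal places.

1.3149

RK4: k1 = f(x_n, w_n); k2 = f(x_n + h/2, w_n + (h/2)·k1); k3 = f(x_n + h/2, w_n + (h/2)·k2); k4 = f(x_n + h, w_n + h·k3); w_{n+1} = w_n + (h/6)·(k1 + 2k2 + 2k3 + k4).
x=1.000000, w=-0.100000:
  k1 = f(1.000000, -0.100000) = 2.770000
  k2 = f(1.170000, 0.370900) = 2.642433
  k3 = f(1.170000, 0.349214) = 2.658050
  k4 = f(1.340000, 0.803737) = 2.134007
  w ← -0.100000 + (0.34/6)·(k1 + 2k2 + 2k3 + k4) = 0.778615
x=1.340000, w=0.778615:
  k1 = f(1.340000, 0.778615) = 2.173758
  k2 = f(1.510000, 1.148154) = 1.461742
  k3 = f(1.510000, 1.027111) = 1.725042
  k4 = f(1.680000, 1.365130) = 0.916421
  w ← 0.778615 + (0.34/6)·(k1 + 2k2 + 2k3 + k4) = 1.314894
w(1.68) ≈ 1.3149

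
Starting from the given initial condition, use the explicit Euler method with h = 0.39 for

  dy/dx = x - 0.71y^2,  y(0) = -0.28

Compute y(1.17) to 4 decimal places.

0.1209

Euler: y_{n+1} = y_n + h·f(x_n, y_n).
x=0.000000, y=-0.280000: f=-0.055664 → y ← -0.280000 + 0.39·(-0.055664) = -0.301709
x=0.390000, y=-0.301709: f=0.325370 → y ← -0.301709 + 0.39·0.325370 = -0.174815
x=0.780000, y=-0.174815: f=0.758302 → y ← -0.174815 + 0.39·0.758302 = 0.120923
y(1.17) ≈ 0.1209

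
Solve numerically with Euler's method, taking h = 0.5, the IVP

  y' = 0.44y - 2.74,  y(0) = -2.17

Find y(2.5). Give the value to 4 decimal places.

-16.4681

Euler: y_{n+1} = y_n + h·f(s_n, y_n).
s=0.000000, y=-2.170000: f=-3.694800 → y ← -2.170000 + 0.5·(-3.694800) = -4.017400
s=0.500000, y=-4.017400: f=-4.507656 → y ← -4.017400 + 0.5·(-4.507656) = -6.271228
s=1.000000, y=-6.271228: f=-5.499340 → y ← -6.271228 + 0.5·(-5.499340) = -9.020898
s=1.500000, y=-9.020898: f=-6.709195 → y ← -9.020898 + 0.5·(-6.709195) = -12.375496
s=2.000000, y=-12.375496: f=-8.185218 → y ← -12.375496 + 0.5·(-8.185218) = -16.468105
y(2.5) ≈ -16.4681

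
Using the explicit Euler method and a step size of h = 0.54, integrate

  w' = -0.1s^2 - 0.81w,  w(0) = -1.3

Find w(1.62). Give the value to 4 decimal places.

-0.3033

Euler: w_{n+1} = w_n + h·f(s_n, w_n).
s=0.000000, w=-1.300000: f=1.053000 → w ← -1.300000 + 0.54·1.053000 = -0.731380
s=0.540000, w=-0.731380: f=0.563258 → w ← -0.731380 + 0.54·0.563258 = -0.427221
s=1.080000, w=-0.427221: f=0.229409 → w ← -0.427221 + 0.54·0.229409 = -0.303340
w(1.62) ≈ -0.3033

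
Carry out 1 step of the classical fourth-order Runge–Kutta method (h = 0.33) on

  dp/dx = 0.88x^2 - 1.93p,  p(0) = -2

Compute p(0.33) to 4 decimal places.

-1.0503

RK4: k1 = f(x_n, p_n); k2 = f(x_n + h/2, p_n + (h/2)·k1); k3 = f(x_n + h/2, p_n + (h/2)·k2); k4 = f(x_n + h, p_n + h·k3); p_{n+1} = p_n + (h/6)·(k1 + 2k2 + 2k3 + k4).
x=0.000000, p=-2.000000:
  k1 = f(0.000000, -2.000000) = 3.860000
  k2 = f(0.165000, -1.363100) = 2.654741
  k3 = f(0.165000, -1.561968) = 3.038556
  k4 = f(0.330000, -0.997277) = 2.020576
  p ← -2.000000 + (0.33/6)·(k1 + 2k2 + 2k3 + k4) = -1.050306
p(0.33) ≈ -1.0503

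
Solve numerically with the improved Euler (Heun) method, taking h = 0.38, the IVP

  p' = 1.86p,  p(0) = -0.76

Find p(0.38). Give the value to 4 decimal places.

Heun: k1 = f(x_n, p_n); k2 = f(x_n + h, p_n + h·k1); p_{n+1} = p_n + (h/2)·(k1 + k2).
x=0.000000, p=-0.760000:
  k1 = f(0.000000, -0.760000) = -1.413600
  k2 = f(0.380000, -1.297168) = -2.412732
  p ← -0.760000 + (0.38/2)·(-1.413600 + (-2.412732)) = -1.487003
p(0.38) ≈ -1.4870

-1.4870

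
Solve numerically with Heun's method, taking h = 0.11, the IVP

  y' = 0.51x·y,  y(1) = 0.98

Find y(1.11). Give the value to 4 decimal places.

Heun: k1 = f(x_n, y_n); k2 = f(x_n + h, y_n + h·k1); y_{n+1} = y_n + (h/2)·(k1 + k2).
x=1.000000, y=0.980000:
  k1 = f(1.000000, 0.980000) = 0.499800
  k2 = f(1.110000, 1.034978) = 0.585901
  y ← 0.980000 + (0.11/2)·(0.499800 + 0.585901) = 1.039714
y(1.11) ≈ 1.0397

1.0397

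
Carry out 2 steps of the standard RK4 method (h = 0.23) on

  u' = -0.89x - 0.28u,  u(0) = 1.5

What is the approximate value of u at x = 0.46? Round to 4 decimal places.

1.2285

RK4: k1 = f(x_n, u_n); k2 = f(x_n + h/2, u_n + (h/2)·k1); k3 = f(x_n + h/2, u_n + (h/2)·k2); k4 = f(x_n + h, u_n + h·k3); u_{n+1} = u_n + (h/6)·(k1 + 2k2 + 2k3 + k4).
x=0.000000, u=1.500000:
  k1 = f(0.000000, 1.500000) = -0.420000
  k2 = f(0.115000, 1.451700) = -0.508826
  k3 = f(0.115000, 1.441485) = -0.505966
  k4 = f(0.230000, 1.383628) = -0.592116
  u ← 1.500000 + (0.23/6)·(k1 + 2k2 + 2k3 + k4) = 1.383402
x=0.230000, u=1.383402:
  k1 = f(0.230000, 1.383402) = -0.592052
  k2 = f(0.345000, 1.315315) = -0.675338
  k3 = f(0.345000, 1.305738) = -0.672657
  k4 = f(0.460000, 1.228691) = -0.753433
  u ← 1.383402 + (0.23/6)·(k1 + 2k2 + 2k3 + k4) = 1.228478
u(0.46) ≈ 1.2285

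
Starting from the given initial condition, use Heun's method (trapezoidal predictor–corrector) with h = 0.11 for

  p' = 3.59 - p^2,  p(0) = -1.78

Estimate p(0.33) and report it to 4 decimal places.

-1.5298

Heun: k1 = f(x_n, p_n); k2 = f(x_n + h, p_n + h·k1); p_{n+1} = p_n + (h/2)·(k1 + k2).
x=0.000000, p=-1.780000:
  k1 = f(0.000000, -1.780000) = 0.421600
  k2 = f(0.110000, -1.733624) = 0.584548
  p ← -1.780000 + (0.11/2)·(0.421600 + 0.584548) = -1.724662
x=0.110000, p=-1.724662:
  k1 = f(0.110000, -1.724662) = 0.615541
  k2 = f(0.220000, -1.656952) = 0.844509
  p ← -1.724662 + (0.11/2)·(0.615541 + 0.844509) = -1.644359
x=0.220000, p=-1.644359:
  k1 = f(0.220000, -1.644359) = 0.886083
  k2 = f(0.330000, -1.546890) = 1.197131
  p ← -1.644359 + (0.11/2)·(0.886083 + 1.197131) = -1.529782
p(0.33) ≈ -1.5298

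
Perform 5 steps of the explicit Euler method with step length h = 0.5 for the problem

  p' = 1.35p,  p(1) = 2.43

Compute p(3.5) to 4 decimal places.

32.0391

Euler: p_{n+1} = p_n + h·f(s_n, p_n).
s=1.000000, p=2.430000: f=3.280500 → p ← 2.430000 + 0.5·3.280500 = 4.070250
s=1.500000, p=4.070250: f=5.494838 → p ← 4.070250 + 0.5·5.494838 = 6.817669
s=2.000000, p=6.817669: f=9.203853 → p ← 6.817669 + 0.5·9.203853 = 11.419595
s=2.500000, p=11.419595: f=15.416453 → p ← 11.419595 + 0.5·15.416453 = 19.127822
s=3.000000, p=19.127822: f=25.822560 → p ← 19.127822 + 0.5·25.822560 = 32.039102
p(3.5) ≈ 32.0391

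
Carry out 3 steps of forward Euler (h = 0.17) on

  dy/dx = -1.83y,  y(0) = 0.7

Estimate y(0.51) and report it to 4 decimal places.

Euler: y_{n+1} = y_n + h·f(x_n, y_n).
x=0.000000, y=0.700000: f=-1.281000 → y ← 0.700000 + 0.17·(-1.281000) = 0.482230
x=0.170000, y=0.482230: f=-0.882481 → y ← 0.482230 + 0.17·(-0.882481) = 0.332208
x=0.340000, y=0.332208: f=-0.607941 → y ← 0.332208 + 0.17·(-0.607941) = 0.228858
y(0.51) ≈ 0.2289

0.2289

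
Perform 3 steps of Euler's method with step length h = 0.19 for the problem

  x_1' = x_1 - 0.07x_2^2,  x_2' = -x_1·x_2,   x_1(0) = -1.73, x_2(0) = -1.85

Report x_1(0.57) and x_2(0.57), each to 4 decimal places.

Euler on (x_1,x_2): x_1_{n+1} = x_1_n + h·x_1', x_2_{n+1} = x_2_n + h·x_2'.
0.000000: (-1.730000, -1.850000); f=(-1.969575, -3.200500) → (-2.104219, -2.458095)
0.190000: (-2.104219, -2.458095); f=(-2.527175, -5.172371) → (-2.584383, -3.440845)
0.380000: (-2.584383, -3.440845); f=(-3.413142, -8.892461) → (-3.232880, -5.130413)
(x_1(0.57), x_2(0.57)) ≈ (-3.2329, -5.1304)

-3.2329, -5.1304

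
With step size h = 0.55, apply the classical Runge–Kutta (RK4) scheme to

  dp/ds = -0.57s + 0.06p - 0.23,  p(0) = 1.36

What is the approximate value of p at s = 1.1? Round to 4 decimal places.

RK4: k1 = f(s_n, p_n); k2 = f(s_n + h/2, p_n + (h/2)·k1); k3 = f(s_n + h/2, p_n + (h/2)·k2); k4 = f(s_n + h, p_n + h·k3); p_{n+1} = p_n + (h/6)·(k1 + 2k2 + 2k3 + k4).
s=0.000000, p=1.360000:
  k1 = f(0.000000, 1.360000) = -0.148400
  k2 = f(0.275000, 1.319190) = -0.307599
  k3 = f(0.275000, 1.275410) = -0.310225
  k4 = f(0.550000, 1.189376) = -0.472137
  p ← 1.360000 + (0.55/6)·(k1 + 2k2 + 2k3 + k4) = 1.189850
s=0.550000, p=1.189850:
  k1 = f(0.550000, 1.189850) = -0.472109
  k2 = f(0.825000, 1.060020) = -0.636649
  k3 = f(0.825000, 1.014771) = -0.639364
  k4 = f(1.100000, 0.838200) = -0.806708
  p ← 1.189850 + (0.55/6)·(k1 + 2k2 + 2k3 + k4) = 0.838689
p(1.1) ≈ 0.8387

0.8387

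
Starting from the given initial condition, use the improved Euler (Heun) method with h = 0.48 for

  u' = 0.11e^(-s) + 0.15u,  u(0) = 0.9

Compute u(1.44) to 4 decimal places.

Heun: k1 = f(s_n, u_n); k2 = f(s_n + h, u_n + h·k1); u_{n+1} = u_n + (h/2)·(k1 + k2).
s=0.000000, u=0.900000:
  k1 = f(0.000000, 0.900000) = 0.245000
  k2 = f(0.480000, 1.017600) = 0.220706
  u ← 0.900000 + (0.48/2)·(0.245000 + 0.220706) = 1.011769
s=0.480000, u=1.011769:
  k1 = f(0.480000, 1.011769) = 0.219832
  k2 = f(0.960000, 1.117289) = 0.209712
  u ← 1.011769 + (0.48/2)·(0.219832 + 0.209712) = 1.114860
s=0.960000, u=1.114860:
  k1 = f(0.960000, 1.114860) = 0.209347
  k2 = f(1.440000, 1.215346) = 0.208364
  u ← 1.114860 + (0.48/2)·(0.209347 + 0.208364) = 1.215111
u(1.44) ≈ 1.2151

1.2151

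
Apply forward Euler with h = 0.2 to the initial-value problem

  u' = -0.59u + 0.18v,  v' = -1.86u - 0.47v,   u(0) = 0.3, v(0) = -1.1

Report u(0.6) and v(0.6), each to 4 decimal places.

Euler on (u,v): u_{n+1} = u_n + h·u', v_{n+1} = v_n + h·v'.
0.000000: (0.300000, -1.100000); f=(-0.375000, -0.041000) → (0.225000, -1.108200)
0.200000: (0.225000, -1.108200); f=(-0.332226, 0.102354) → (0.158555, -1.087729)
0.400000: (0.158555, -1.087729); f=(-0.289339, 0.216321) → (0.100687, -1.044465)
(u(0.6), v(0.6)) ≈ (0.1007, -1.0445)

0.1007, -1.0445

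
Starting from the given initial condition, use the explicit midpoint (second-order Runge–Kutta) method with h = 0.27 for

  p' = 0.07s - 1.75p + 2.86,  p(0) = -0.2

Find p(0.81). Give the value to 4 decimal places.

1.1709

Midpoint: k1 = f(s_n, p_n); k2 = f(s_n + h/2, p_n + (h/2)·k1); p_{n+1} = p_n + h·k2.
s=0.000000, p=-0.200000:
  k1 = f(0.000000, -0.200000) = 3.210000
  k2 = f(0.135000, 0.233350) = 2.461087
  p ← -0.200000 + 0.27·2.461087 = 0.464494
s=0.270000, p=0.464494:
  k1 = f(0.270000, 0.464494) = 2.066036
  k2 = f(0.405000, 0.743409) = 1.587385
  p ← 0.464494 + 0.27·1.587385 = 0.893088
s=0.540000, p=0.893088:
  k1 = f(0.540000, 0.893088) = 1.334897
  k2 = f(0.675000, 1.073299) = 1.028977
  p ← 0.893088 + 0.27·1.028977 = 1.170911
p(0.81) ≈ 1.1709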